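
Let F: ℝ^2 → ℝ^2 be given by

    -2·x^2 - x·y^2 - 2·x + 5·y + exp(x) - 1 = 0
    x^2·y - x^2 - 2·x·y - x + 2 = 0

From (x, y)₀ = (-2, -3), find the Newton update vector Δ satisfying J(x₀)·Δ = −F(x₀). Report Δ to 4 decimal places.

At (-2, -3): F = (-1.864665, -24.0000).
Jacobian J = [[-4·x - y^2 + exp(x) - 2, -2·x·y + 5], [2·x·y - 2·x - 2·y - 1, x^2 - 2·x]].
At the point, J = [[-2.864665, -7.0000], [21.0000, 8.0000]] (det J = 124.082682).
Solving J·Δ = −F gives Δ = (1.4742, -0.8697).

(1.4742, -0.8697)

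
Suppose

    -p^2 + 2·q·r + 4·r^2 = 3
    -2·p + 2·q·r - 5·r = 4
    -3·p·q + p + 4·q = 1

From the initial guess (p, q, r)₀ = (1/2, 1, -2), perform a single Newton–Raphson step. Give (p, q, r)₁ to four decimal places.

(0.8812, 0.5050, -1.2608)

At (1/2, 1, -2): F = (8.7500, 1.0000, 2.0000).
Jacobian J = [[-2·p, 2·r, 2·q + 8·r], [-2, 2·r, 2·q - 5], [-3·q + 1, -3·p + 4, 0]].
At the point, J = [[-1.0000, -4.0000, -14.0000], [-2.0000, -4.0000, -3.0000], [-2.0000, 2.5000, 0.0000]] (det J = 150.5000).
Solving J·Δ = −F gives Δ = (0.3812, -0.4950, 0.7392).
Then the next iterate is (p, q, r)₁ = (0.8812, 0.5050, -1.2608).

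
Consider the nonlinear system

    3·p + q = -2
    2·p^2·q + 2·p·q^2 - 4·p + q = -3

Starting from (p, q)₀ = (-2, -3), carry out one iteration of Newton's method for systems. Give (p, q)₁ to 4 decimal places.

(0.9344, -4.8033)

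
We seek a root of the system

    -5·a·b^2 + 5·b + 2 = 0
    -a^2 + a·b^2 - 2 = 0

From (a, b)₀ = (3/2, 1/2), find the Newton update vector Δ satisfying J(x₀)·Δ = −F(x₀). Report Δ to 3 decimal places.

(-0.657, 1.379)

At (3/2, 1/2): F = (2.625, -3.875).
Jacobian J = [[-5·b^2, -10·a·b + 5], [-2·a + b^2, 2·a·b]].
At the point, J = [[-1.250, -2.500], [-2.750, 1.500]] (det J = -8.750).
Solving J·Δ = −F gives Δ = (-0.657, 1.379).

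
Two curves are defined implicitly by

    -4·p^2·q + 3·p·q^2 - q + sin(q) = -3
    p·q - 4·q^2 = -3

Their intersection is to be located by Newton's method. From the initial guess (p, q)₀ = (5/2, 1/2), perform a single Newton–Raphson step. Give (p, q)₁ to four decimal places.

At (5/2, 1/2): F = (-7.645574, 3.2500).
Jacobian J = [[-8·p·q + 3·q^2, -4·p^2 + 6·p·q + cos(q) - 1], [q, p - 8·q]].
At the point, J = [[-9.2500, -17.622417], [0.5000, -1.5000]] (det J = 22.686209).
Solving J·Δ = −F gives Δ = (-3.0301, 1.1566).
Then the next iterate is (p, q)₁ = (-0.5301, 1.6566).

(-0.5301, 1.6566)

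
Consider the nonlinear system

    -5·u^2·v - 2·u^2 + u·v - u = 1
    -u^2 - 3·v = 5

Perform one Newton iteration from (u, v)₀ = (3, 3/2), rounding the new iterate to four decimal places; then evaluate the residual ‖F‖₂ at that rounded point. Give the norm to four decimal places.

At (3, 3/2): F = (-85.0000, -18.5000).
Jacobian J = [[-10·u·v - 4·u + v - 1, -5·u^2 + u], [-2·u, -3]].
At the point, J = [[-56.5000, -42.0000], [-6.0000, -3.0000]] (det J = -82.5000).
Solving J·Δ = −F gives Δ = (-6.3273, 6.4879).
Then the next iterate is (u, v)₁ = (-3.3273, 7.9879).
Re-evaluating at (-3.3273, 7.9879): F = (-488.559911, -40.034625), so ‖F‖₂ = 490.1975.

490.1975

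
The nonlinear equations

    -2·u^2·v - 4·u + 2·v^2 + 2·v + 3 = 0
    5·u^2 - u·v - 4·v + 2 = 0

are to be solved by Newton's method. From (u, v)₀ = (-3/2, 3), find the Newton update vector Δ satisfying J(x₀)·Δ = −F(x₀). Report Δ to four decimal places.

(0.7601, -3.1728)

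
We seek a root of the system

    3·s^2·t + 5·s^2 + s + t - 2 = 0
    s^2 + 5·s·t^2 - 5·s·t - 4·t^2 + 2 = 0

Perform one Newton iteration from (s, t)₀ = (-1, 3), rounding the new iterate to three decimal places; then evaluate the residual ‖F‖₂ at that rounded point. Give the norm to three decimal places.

At (-1, 3): F = (14.000, -63.000).
Jacobian J = [[6·s·t + 10·s + 1, 3·s^2 + 1], [2·s + 5·t^2 - 5·t, 10·s·t - 5·s - 8·t]].
At the point, J = [[-27.000, 4.000], [28.000, -49.000]] (det J = 1211.000).
Solving J·Δ = −F gives Δ = (0.358, -1.081).
Then the next iterate is (s, t)₁ = (-0.642, 1.919).
Re-evaluating at (-0.642, 1.919): F = (3.71065, -17.97911), so ‖F‖₂ = 18.358.

18.358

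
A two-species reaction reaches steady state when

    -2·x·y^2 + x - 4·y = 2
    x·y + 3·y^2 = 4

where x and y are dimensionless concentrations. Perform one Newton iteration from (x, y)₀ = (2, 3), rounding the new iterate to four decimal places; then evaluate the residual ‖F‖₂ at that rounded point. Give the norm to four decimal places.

At (2, 3): F = (-48.0000, 29.0000).
Jacobian J = [[-2·y^2 + 1, -4·x·y - 4], [y, x + 6·y]].
At the point, J = [[-17.0000, -28.0000], [3.0000, 20.0000]] (det J = -256.0000).
Solving J·Δ = −F gives Δ = (-0.5781, -1.3633).
Then the next iterate is (x, y)₁ = (1.4219, 1.6367).
Re-evaluating at (1.4219, 1.6367): F = (-14.742834, 6.363584), so ‖F‖₂ = 16.0576.

16.0576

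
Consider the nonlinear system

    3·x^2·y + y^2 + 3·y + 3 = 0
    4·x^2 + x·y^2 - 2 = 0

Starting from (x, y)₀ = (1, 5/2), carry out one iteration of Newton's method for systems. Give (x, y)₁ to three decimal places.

(1.373, -0.213)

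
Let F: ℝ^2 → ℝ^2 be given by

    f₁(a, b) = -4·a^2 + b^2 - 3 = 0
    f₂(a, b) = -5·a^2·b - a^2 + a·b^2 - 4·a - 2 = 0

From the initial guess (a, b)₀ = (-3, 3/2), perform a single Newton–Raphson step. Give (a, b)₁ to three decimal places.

(-1.473, 1.536)

At (-3, 3/2): F = (-36.750, -73.250).
Jacobian J = [[-8·a, 2·b], [-10·a·b - 2·a + b^2 - 4, -5·a^2 + 2·a·b]].
At the point, J = [[24.000, 3.000], [49.250, -54.000]] (det J = -1443.750).
Solving J·Δ = −F gives Δ = (1.527, 0.036).
Then the next iterate is (a, b)₁ = (-1.473, 1.536).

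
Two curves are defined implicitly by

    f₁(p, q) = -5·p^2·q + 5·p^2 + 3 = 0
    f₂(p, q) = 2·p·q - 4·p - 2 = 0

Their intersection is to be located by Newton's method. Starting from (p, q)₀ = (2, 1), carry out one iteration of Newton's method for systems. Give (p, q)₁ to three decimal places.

At (2, 1): F = (3.000, -6.000).
Jacobian J = [[-10·p·q + 10·p, -5·p^2], [2·q - 4, 2·p]].
At the point, J = [[0.000, -20.000], [-2.000, 4.000]] (det J = -40.000).
Solving J·Δ = −F gives Δ = (-2.700, 0.150).
Then the next iterate is (p, q)₁ = (-0.700, 1.150).

(-0.700, 1.150)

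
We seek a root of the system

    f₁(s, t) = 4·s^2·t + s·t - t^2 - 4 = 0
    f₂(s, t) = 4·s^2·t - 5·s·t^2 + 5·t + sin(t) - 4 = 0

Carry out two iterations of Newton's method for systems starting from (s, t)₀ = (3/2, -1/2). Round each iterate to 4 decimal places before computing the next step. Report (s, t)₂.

(-2.9579, -0.0189)

At (3/2, -1/2): F = (-9.5000, -13.354426).
Jacobian J = [[8·s·t + t, 4·s^2 + s - 2·t], [8·s·t - 5·t^2, 4·s^2 - 10·s·t + cos(t) + 5]].
At the point, J = [[-6.5000, 11.5000], [-7.2500, 22.377583]] (det J = -62.079287).
Solving J·Δ = −F gives Δ = (-0.9506, 0.2888).
Then the next iterate is (s, t)₁ = (0.5494, -0.2112).
Round to (0.5494, -0.2112) and repeat: F = (-4.415633, -5.643159), J = [[-1.139466, 2.179161], [-1.151293, 8.345474]].
Δ = (-3.5073, 0.1923), so (s, t)₂ = (-2.9579, -0.0189).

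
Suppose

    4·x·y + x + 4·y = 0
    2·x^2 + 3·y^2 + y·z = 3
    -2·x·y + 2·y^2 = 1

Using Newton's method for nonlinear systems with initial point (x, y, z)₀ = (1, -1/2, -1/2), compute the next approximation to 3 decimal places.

At (1, -1/2, -1/2): F = (-3.000, 0.000, 0.500).
Jacobian J = [[4·y + 1, 4·x + 4, 0], [4·x, 6·y + z, y], [-2·y, -2·x + 4·y, 0]].
At the point, J = [[-1.000, 8.000, 0.000], [4.000, -3.500, -0.500], [1.000, -4.000, 0.000]] (det J = -2.000).
Solving J·Δ = −F gives Δ = (2.000, 0.625, 11.625).
Then the next iterate is (x, y, z)₁ = (3.000, 0.125, 11.125).

(3.000, 0.125, 11.125)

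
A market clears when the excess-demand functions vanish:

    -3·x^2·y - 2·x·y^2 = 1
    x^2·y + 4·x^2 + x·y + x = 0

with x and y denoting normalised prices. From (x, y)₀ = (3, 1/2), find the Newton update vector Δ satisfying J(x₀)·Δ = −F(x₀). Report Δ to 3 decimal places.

At (3, 1/2): F = (-16.000, 45.000).
Jacobian J = [[-6·x·y - 2·y^2, -3·x^2 - 4·x·y], [2·x·y + 8·x + y + 1, x^2 + x]].
At the point, J = [[-9.500, -33.000], [28.500, 12.000]] (det J = 826.500).
Solving J·Δ = −F gives Δ = (-1.564, -0.034).

(-1.564, -0.034)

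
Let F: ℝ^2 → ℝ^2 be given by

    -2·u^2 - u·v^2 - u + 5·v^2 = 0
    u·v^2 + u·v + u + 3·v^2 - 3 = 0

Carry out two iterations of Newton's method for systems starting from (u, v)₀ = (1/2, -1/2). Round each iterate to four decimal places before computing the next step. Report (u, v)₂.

At (1/2, -1/2): F = (0.1250, -1.8750).
Jacobian J = [[-4·u - v^2 - 1, -2·u·v + 10·v], [v^2 + v + 1, 2·u·v + u + 6·v]].
At the point, J = [[-3.2500, -4.5000], [0.7500, -3.0000]] (det J = 13.1250).
Solving J·Δ = −F gives Δ = (0.6714, -0.4571).
Then the next iterate is (u, v)₁ = (1.1714, -0.9571).
Round to (1.1714, -0.9571) and repeat: F = (-0.408604, 0.871424), J = [[-6.601640, -7.328706], [0.958940, -6.813494]].
Δ = (-0.1763, 0.1031), so (u, v)₂ = (0.9951, -0.8540).

(0.9951, -0.8540)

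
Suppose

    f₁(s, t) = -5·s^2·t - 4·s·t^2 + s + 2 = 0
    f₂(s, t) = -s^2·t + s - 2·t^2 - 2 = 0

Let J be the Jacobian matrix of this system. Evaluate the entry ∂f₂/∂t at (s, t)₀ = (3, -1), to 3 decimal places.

-5.000

∂f₂/∂t = -s^2 - 4·t.
At (3, -1) this is -5.000.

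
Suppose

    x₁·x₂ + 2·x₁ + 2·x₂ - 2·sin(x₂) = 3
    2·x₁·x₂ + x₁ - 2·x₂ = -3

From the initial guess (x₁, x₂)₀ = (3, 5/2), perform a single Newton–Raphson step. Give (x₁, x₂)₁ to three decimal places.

At (3, 5/2): F = (14.30306, 16.000).
Jacobian J = [[x₂ + 2, x₁ - 2·cos(x₂) + 2], [2·x₂ + 1, 2·x₁ - 2]].
At the point, J = [[4.500, 6.60229], [6.000, 4.000]] (det J = -21.61372).
Solving J·Δ = −F gives Δ = (-2.240, -0.639).
Then the next iterate is (x₁, x₂)₁ = (0.760, 1.861).

(0.760, 1.861)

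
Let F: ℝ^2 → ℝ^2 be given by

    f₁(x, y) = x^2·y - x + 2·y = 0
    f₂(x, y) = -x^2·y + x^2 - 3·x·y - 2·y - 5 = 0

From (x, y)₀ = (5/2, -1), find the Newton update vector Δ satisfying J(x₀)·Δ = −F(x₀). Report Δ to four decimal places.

(2.2794, 2.9608)

At (5/2, -1): F = (-10.7500, 17.0000).
Jacobian J = [[2·x·y - 1, x^2 + 2], [-2·x·y + 2·x - 3·y, -x^2 - 3·x - 2]].
At the point, J = [[-6.0000, 8.2500], [13.0000, -15.7500]] (det J = -12.7500).
Solving J·Δ = −F gives Δ = (2.2794, 2.9608).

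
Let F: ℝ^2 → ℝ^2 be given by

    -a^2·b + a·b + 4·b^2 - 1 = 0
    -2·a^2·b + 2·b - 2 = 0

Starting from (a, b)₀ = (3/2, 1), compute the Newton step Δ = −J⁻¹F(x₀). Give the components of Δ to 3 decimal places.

At (3/2, 1): F = (2.250, -4.500).
Jacobian J = [[-2·a·b + b, -a^2 + a + 8·b], [-4·a·b, -2·a^2 + 2]].
At the point, J = [[-2.000, 7.250], [-6.000, -2.500]] (det J = 48.500).
Solving J·Δ = −F gives Δ = (-0.557, -0.464).

(-0.557, -0.464)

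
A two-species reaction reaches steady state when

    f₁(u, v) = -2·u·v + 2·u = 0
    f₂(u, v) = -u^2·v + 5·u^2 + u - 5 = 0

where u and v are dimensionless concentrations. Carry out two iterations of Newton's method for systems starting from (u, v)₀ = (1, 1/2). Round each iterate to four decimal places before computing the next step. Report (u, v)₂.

(1.0000, 1.0000)

At (1, 1/2): F = (1.0000, 0.5000).
Jacobian J = [[-2·v + 2, -2·u], [-2·u·v + 10·u + 1, -u^2]].
At the point, J = [[1.0000, -2.0000], [10.0000, -1.0000]] (det J = 19.0000).
Solving J·Δ = −F gives Δ = (0.0000, 0.5000).
Then the next iterate is (u, v)₁ = (1.0000, 1.0000).
Round to (1.0000, 1.0000) and repeat: F = (0.0000, 0.0000), J = [[0.0000, -2.0000], [9.0000, -1.0000]].
Δ = (0.0000, 0.0000), so (u, v)₂ = (1.0000, 1.0000).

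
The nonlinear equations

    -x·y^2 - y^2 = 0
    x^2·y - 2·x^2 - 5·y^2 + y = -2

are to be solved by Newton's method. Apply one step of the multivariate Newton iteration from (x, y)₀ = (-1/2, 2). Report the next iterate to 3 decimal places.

(-0.573, 1.147)

At (-1/2, 2): F = (-2.000, -16.000).
Jacobian J = [[-y^2, -2·x·y - 2·y], [2·x·y - 4·x, x^2 - 10·y + 1]].
At the point, J = [[-4.000, -2.000], [0.000, -18.750]] (det J = 75.000).
Solving J·Δ = −F gives Δ = (-0.073, -0.853).
Then the next iterate is (x, y)₁ = (-0.573, 1.147).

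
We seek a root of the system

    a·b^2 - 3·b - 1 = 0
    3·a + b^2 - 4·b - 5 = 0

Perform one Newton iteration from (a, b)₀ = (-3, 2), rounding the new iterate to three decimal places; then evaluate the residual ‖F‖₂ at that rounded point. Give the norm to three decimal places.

8.330

At (-3, 2): F = (-19.000, -18.000).
Jacobian J = [[b^2, 2·a·b - 3], [3, 2·b - 4]].
At the point, J = [[4.000, -15.000], [3.000, 0.000]] (det J = 45.000).
Solving J·Δ = −F gives Δ = (6.000, 0.333).
Then the next iterate is (a, b)₁ = (3.000, 2.333).
Re-evaluating at (3.000, 2.333): F = (8.32967, 0.11089), so ‖F‖₂ = 8.330.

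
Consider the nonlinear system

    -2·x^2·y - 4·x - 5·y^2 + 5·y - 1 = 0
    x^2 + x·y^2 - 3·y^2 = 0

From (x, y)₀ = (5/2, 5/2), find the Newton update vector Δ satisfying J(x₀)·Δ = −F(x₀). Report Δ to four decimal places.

(-0.5799, -1.3595)

At (5/2, 5/2): F = (-61.0000, 3.1250).
Jacobian J = [[-4·x·y - 4, -2·x^2 - 10·y + 5], [2·x + y^2, 2·x·y - 6·y]].
At the point, J = [[-29.0000, -32.5000], [11.2500, -2.5000]] (det J = 438.1250).
Solving J·Δ = −F gives Δ = (-0.5799, -1.3595).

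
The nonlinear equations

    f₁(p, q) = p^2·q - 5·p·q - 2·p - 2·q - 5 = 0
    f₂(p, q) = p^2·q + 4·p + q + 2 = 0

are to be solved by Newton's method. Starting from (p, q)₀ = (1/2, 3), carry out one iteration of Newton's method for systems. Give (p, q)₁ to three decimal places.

(-0.276, 1.143)

At (1/2, 3): F = (-18.750, 7.750).
Jacobian J = [[2·p·q - 5·q - 2, p^2 - 5·p - 2], [2·p·q + 4, p^2 + 1]].
At the point, J = [[-14.000, -4.250], [7.000, 1.250]] (det J = 12.250).
Solving J·Δ = −F gives Δ = (-0.776, -1.857).
Then the next iterate is (p, q)₁ = (-0.276, 1.143).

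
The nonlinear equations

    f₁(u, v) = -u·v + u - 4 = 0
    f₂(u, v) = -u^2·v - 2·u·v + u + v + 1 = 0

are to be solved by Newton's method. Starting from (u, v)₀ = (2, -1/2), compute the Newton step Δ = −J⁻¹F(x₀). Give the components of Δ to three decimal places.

At (2, -1/2): F = (-1.000, 6.500).
Jacobian J = [[-v + 1, -u], [-2·u·v - 2·v + 1, -u^2 - 2·u + 1]].
At the point, J = [[1.500, -2.000], [4.000, -7.000]] (det J = -2.500).
Solving J·Δ = −F gives Δ = (8.000, 5.500).

(8.000, 5.500)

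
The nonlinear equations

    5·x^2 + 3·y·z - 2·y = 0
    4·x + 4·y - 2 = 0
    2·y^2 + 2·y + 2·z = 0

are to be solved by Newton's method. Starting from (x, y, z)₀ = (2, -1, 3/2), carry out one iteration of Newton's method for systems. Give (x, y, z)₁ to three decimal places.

At (2, -1, 3/2): F = (17.500, 2.000, 3.000).
Jacobian J = [[10·x, 3·z - 2, 3·y], [4, 4, 0], [0, 4·y + 2, 2]].
At the point, J = [[20.000, 2.500, -3.000], [4.000, 4.000, 0.000], [0.000, -2.000, 2.000]] (det J = 164.000).
Solving J·Δ = −F gives Δ = (-1.085, 0.585, -0.915).
Then the next iterate is (x, y, z)₁ = (0.915, -0.415, 0.585).

(0.915, -0.415, 0.585)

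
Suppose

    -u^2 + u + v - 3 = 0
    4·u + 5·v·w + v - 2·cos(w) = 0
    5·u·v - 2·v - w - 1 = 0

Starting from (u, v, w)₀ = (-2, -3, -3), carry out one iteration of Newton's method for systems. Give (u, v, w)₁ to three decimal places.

At (-2, -3, -3): F = (-12.000, 35.97998, 38.000).
Jacobian J = [[-2·u + 1, 1, 0], [4, 5·w + 1, 5·v + 2·sin(w)], [5·v, 5·u - 2, -1]].
At the point, J = [[5.000, 1.000, 0.000], [4.000, -14.000, -15.28224], [-15.000, -12.000, -1.000]] (det J = -613.70080).
Solving J·Δ = −F gives Δ = (2.424, -0.122, 3.101).
Then the next iterate is (u, v, w)₁ = (0.424, -3.122, 0.101).

(0.424, -3.122, 0.101)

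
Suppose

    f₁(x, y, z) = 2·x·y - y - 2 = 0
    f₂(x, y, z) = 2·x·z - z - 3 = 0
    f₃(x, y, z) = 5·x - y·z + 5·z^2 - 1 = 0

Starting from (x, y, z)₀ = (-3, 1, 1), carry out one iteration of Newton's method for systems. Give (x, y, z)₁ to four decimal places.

(0.2353, 0.6387, 0.4958)

At (-3, 1, 1): F = (-9.0000, -10.0000, -12.0000).
Jacobian J = [[2·y, 2·x - 1, 0], [2·z, 0, 2·x - 1], [5, -z, -y + 10·z]].
At the point, J = [[2.0000, -7.0000, 0.0000], [2.0000, 0.0000, -7.0000], [5.0000, -1.0000, 9.0000]] (det J = 357.0000).
Solving J·Δ = −F gives Δ = (3.2353, -0.3613, -0.5042).
Then the next iterate is (x, y, z)₁ = (0.2353, 0.6387, 0.4958).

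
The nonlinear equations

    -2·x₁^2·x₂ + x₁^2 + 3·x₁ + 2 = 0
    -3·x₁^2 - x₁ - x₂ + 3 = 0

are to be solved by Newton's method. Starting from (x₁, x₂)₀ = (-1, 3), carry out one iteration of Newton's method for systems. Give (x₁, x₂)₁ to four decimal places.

(-0.3333, 4.3333)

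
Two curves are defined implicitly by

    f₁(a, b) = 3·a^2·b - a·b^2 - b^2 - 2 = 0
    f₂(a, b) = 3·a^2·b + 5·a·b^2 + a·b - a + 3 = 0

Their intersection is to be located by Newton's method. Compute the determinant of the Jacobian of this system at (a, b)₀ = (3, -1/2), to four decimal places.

J = [[6·a·b - b^2, 3·a^2 - 2·a·b - 2·b], [6·a·b + 5·b^2 + b - 1, 3·a^2 + 10·a·b + a]].
At the point, J = [[-9.2500, 31.0000], [-9.2500, 15.0000]].
det J = 148.0000.

148.0000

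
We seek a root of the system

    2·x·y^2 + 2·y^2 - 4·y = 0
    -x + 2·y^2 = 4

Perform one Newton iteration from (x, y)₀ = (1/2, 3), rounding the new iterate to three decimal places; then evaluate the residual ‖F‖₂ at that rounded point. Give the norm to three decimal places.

At (1/2, 3): F = (15.000, 13.500).
Jacobian J = [[2·y^2, 4·x·y + 4·y - 4], [-1, 4·y]].
At the point, J = [[18.000, 14.000], [-1.000, 12.000]] (det J = 230.000).
Solving J·Δ = −F gives Δ = (0.039, -1.122).
Then the next iterate is (x, y)₁ = (0.539, 1.878).
Re-evaluating at (0.539, 1.878): F = (3.34375, 2.51477), so ‖F‖₂ = 4.184.

4.184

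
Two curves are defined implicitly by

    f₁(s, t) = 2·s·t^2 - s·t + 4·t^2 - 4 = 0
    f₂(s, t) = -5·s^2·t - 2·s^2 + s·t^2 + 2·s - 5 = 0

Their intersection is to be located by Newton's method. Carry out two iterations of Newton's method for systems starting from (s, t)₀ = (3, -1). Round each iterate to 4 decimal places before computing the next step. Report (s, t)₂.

(1.4571, -0.6733)

At (3, -1): F = (9.0000, 31.0000).
Jacobian J = [[2·t^2 - t, 4·s·t - s + 8·t], [-10·s·t - 4·s + t^2 + 2, -5·s^2 + 2·s·t]].
At the point, J = [[3.0000, -23.0000], [21.0000, -51.0000]] (det J = 330.0000).
Solving J·Δ = −F gives Δ = (-0.7697, 0.2909).
Then the next iterate is (s, t)₁ = (2.2303, -0.7091).
Round to (2.2303, -0.7091) and repeat: F = (1.835688, 8.269731), J = [[1.714746, -14.229123], [9.396680, -28.034202]].
Δ = (-0.7732, 0.0358), so (s, t)₂ = (1.4571, -0.6733).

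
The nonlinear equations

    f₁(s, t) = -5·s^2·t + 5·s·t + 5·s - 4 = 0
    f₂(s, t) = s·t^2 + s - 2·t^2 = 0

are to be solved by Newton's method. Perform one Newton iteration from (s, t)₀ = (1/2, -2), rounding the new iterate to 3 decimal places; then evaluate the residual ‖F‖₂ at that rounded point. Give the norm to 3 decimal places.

At (1/2, -2): F = (-4.000, -5.500).
Jacobian J = [[-10·s·t + 5·t + 5, -5·s^2 + 5·s], [t^2 + 1, 2·s·t - 4·t]].
At the point, J = [[5.000, 1.250], [5.000, 6.000]] (det J = 23.750).
Solving J·Δ = −F gives Δ = (0.721, 0.316).
Then the next iterate is (s, t)₁ = (1.221, -1.684).
Re-evaluating at (1.221, -1.684): F = (4.37706, -0.98813), so ‖F‖₂ = 4.487.

4.487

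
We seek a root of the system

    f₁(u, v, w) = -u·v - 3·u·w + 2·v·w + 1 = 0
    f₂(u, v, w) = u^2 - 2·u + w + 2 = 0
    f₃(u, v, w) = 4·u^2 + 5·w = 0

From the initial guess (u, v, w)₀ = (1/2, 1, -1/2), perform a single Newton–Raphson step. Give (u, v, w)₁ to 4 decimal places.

At (1/2, 1, -1/2): F = (0.2500, 0.7500, -1.5000).
Jacobian J = [[-v - 3·w, -u + 2·w, -3·u + 2·v], [2·u - 2, 0, 1], [8·u, 0, 5]].
At the point, J = [[0.5000, -1.5000, 0.5000], [-1.0000, 0.0000, 1.0000], [4.0000, 0.0000, 5.0000]] (det J = -13.5000).
Solving J·Δ = −F gives Δ = (0.5833, 0.3056, -0.1667).
Then the next iterate is (u, v, w)₁ = (1.0833, 1.3056, -0.6667).

(1.0833, 1.3056, -0.6667)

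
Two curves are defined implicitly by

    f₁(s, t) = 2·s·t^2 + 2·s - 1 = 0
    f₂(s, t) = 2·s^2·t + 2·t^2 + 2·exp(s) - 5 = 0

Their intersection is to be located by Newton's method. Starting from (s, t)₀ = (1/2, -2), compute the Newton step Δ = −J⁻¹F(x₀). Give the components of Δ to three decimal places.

(-0.113, 0.717)

At (1/2, -2): F = (4.000, 5.29744).
Jacobian J = [[2·t^2 + 2, 4·s·t], [4·s·t + 2·exp(s), 2·s^2 + 4·t]].
At the point, J = [[10.000, -4.000], [-0.70256, -7.500]] (det J = -77.81023).
Solving J·Δ = −F gives Δ = (-0.113, 0.717).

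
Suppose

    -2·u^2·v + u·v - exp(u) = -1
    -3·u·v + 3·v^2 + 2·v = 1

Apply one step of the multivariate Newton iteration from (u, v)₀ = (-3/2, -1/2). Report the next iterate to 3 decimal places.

At (-3/2, -1/2): F = (3.77687, -3.500).
Jacobian J = [[-4·u·v + v - exp(u), -2·u^2 + u], [-3·v, -3·u + 6·v + 2]].
At the point, J = [[-3.72313, -6.000], [1.500, 3.500]] (det J = -4.03096).
Solving J·Δ = −F gives Δ = (-1.930, 1.827).
Then the next iterate is (u, v)₁ = (-3.430, 1.327).

(-3.430, 1.327)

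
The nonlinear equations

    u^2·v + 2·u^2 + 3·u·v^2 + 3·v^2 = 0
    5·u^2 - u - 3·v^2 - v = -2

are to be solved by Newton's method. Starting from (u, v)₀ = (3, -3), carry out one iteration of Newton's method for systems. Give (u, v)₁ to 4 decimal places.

At (3, -3): F = (99.0000, 20.0000).
Jacobian J = [[2·u·v + 4·u + 3·v^2, u^2 + 6·u·v + 6·v], [10·u - 1, -6·v - 1]].
At the point, J = [[21.0000, -63.0000], [29.0000, 17.0000]] (det J = 2184.0000).
Solving J·Δ = −F gives Δ = (-1.3475, 1.1223).
Then the next iterate is (u, v)₁ = (1.6525, -1.8777).

(1.6525, -1.8777)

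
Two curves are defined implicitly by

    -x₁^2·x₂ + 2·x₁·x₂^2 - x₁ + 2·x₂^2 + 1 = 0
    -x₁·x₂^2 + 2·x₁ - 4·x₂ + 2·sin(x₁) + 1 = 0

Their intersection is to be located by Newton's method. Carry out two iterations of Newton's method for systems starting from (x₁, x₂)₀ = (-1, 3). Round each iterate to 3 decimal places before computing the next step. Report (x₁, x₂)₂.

(-0.891, 5.052)

At (-1, 3): F = (-1.000, -5.68294).
Jacobian J = [[-2·x₁·x₂ + 2·x₂^2 - 1, -x₁^2 + 4·x₁·x₂ + 4·x₂], [-x₂^2 + 2·cos(x₁) + 2, -2·x₁·x₂ - 4]].
At the point, J = [[23.000, -1.000], [-5.91940, 2.000]] (det J = 40.08060).
Solving J·Δ = −F gives Δ = (0.192, 3.409).
Then the next iterate is (x₁, x₂)₁ = (-0.808, 6.409).
Round to (-0.808, 6.409) and repeat: F = (13.39670, 5.49101), J = [[91.50751, 4.26925], [-37.69339, 6.35694]].
Δ = (-0.083, -1.357), so (x₁, x₂)₂ = (-0.891, 5.052).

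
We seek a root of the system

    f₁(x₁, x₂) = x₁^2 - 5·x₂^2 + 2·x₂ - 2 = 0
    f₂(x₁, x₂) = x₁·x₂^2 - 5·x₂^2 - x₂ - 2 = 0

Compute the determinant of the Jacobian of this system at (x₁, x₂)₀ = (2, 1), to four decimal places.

J = [[2·x₁, -10·x₂ + 2], [x₂^2, 2·x₁·x₂ - 10·x₂ - 1]].
At the point, J = [[4.0000, -8.0000], [1.0000, -7.0000]].
det J = -20.0000.

-20.0000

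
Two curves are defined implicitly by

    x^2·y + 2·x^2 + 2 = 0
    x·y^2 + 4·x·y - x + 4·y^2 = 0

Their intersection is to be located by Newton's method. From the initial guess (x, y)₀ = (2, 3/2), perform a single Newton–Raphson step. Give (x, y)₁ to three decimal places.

At (2, 3/2): F = (16.000, 23.500).
Jacobian J = [[2·x·y + 4·x, x^2], [y^2 + 4·y - 1, 2·x·y + 4·x + 8·y]].
At the point, J = [[14.000, 4.000], [7.250, 26.000]] (det J = 335.000).
Solving J·Δ = −F gives Δ = (-0.961, -0.636).
Then the next iterate is (x, y)₁ = (1.039, 0.864).

(1.039, 0.864)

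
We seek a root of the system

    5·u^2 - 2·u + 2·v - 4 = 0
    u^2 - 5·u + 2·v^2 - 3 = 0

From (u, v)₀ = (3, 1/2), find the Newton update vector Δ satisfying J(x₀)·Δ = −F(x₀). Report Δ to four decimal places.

(-1.6481, 5.0741)

At (3, 1/2): F = (36.0000, -8.5000).
Jacobian J = [[10·u - 2, 2], [2·u - 5, 4·v]].
At the point, J = [[28.0000, 2.0000], [1.0000, 2.0000]] (det J = 54.0000).
Solving J·Δ = −F gives Δ = (-1.6481, 5.0741).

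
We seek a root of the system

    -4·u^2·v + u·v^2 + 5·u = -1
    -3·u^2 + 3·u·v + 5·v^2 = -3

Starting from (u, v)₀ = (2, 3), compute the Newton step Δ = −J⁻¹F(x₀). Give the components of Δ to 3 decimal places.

At (2, 3): F = (-19.000, 54.000).
Jacobian J = [[-8·u·v + v^2 + 5, -4·u^2 + 2·u·v], [-6·u + 3·v, 3·u + 10·v]].
At the point, J = [[-34.000, -4.000], [-3.000, 36.000]] (det J = -1236.000).
Solving J·Δ = −F gives Δ = (-0.379, -1.532).

(-0.379, -1.532)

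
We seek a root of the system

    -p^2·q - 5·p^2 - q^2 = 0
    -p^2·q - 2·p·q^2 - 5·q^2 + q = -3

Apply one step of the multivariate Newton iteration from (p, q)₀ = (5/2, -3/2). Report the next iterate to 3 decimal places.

(1.000, -0.849)

At (5/2, -3/2): F = (-24.125, -11.625).
Jacobian J = [[-2·p·q - 10·p, -p^2 - 2·q], [-2·p·q - 2·q^2, -p^2 - 4·p·q - 10·q + 1]].
At the point, J = [[-17.500, -3.250], [3.000, 24.750]] (det J = -423.375).
Solving J·Δ = −F gives Δ = (-1.500, 0.651).
Then the next iterate is (p, q)₁ = (1.000, -0.849).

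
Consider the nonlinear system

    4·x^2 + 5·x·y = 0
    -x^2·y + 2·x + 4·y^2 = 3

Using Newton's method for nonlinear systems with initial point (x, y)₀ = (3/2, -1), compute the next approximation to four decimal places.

(0.9302, -0.6682)

At (3/2, -1): F = (1.5000, 6.2500).
Jacobian J = [[8·x + 5·y, 5·x], [-2·x·y + 2, -x^2 + 8·y]].
At the point, J = [[7.0000, 7.5000], [5.0000, -10.2500]] (det J = -109.2500).
Solving J·Δ = −F gives Δ = (-0.5698, 0.3318).
Then the next iterate is (x, y)₁ = (0.9302, -0.6682).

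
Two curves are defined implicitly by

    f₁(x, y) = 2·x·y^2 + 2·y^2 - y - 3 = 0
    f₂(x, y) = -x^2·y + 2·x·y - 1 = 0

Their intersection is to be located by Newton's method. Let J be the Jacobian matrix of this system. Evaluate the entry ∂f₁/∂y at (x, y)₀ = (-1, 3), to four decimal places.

∂f₁/∂y = 4·x·y + 4·y - 1.
At (-1, 3) this is -1.0000.

-1.0000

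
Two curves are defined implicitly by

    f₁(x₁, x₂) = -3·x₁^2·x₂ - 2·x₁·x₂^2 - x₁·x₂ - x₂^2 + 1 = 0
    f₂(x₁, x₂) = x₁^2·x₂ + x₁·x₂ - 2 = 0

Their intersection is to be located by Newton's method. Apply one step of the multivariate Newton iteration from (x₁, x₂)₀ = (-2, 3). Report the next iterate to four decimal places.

At (-2, 3): F = (-2.0000, 4.0000).
Jacobian J = [[-6·x₁·x₂ - 2·x₂^2 - x₂, -3·x₁^2 - 4·x₁·x₂ - x₁ - 2·x₂], [2·x₁·x₂ + x₂, x₁^2 + x₁]].
At the point, J = [[15.0000, 8.0000], [-9.0000, 2.0000]] (det J = 102.0000).
Solving J·Δ = −F gives Δ = (0.3529, -0.4118).
Then the next iterate is (x₁, x₂)₁ = (-1.6471, 2.5882).

(-1.6471, 2.5882)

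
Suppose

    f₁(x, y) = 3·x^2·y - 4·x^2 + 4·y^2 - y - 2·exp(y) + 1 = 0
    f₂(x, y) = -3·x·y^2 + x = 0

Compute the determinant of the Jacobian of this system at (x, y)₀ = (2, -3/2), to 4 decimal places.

-620.3160

J = [[6·x·y - 8·x, 3·x^2 + 8·y - 2·exp(y) - 1], [-3·y^2 + 1, -6·x·y]].
At the point, J = [[-34.0000, -1.446260], [-5.7500, 18.0000]].
det J = -620.3160.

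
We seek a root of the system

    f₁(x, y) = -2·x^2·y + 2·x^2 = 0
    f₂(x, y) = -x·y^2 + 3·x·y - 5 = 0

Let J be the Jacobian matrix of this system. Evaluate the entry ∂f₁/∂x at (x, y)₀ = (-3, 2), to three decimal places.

∂f₁/∂x = -4·x·y + 4·x.
At (-3, 2) this is 12.000.

12.000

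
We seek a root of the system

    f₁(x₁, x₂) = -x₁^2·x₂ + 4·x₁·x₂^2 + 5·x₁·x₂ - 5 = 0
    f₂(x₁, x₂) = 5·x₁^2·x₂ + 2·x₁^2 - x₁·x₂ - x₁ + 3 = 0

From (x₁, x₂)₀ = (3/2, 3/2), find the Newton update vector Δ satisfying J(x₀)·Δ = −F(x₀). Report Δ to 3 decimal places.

(-0.656, -0.366)

At (3/2, 3/2): F = (16.375, 20.625).
Jacobian J = [[-2·x₁·x₂ + 4·x₂^2 + 5·x₂, -x₁^2 + 8·x₁·x₂ + 5·x₁], [10·x₁·x₂ + 4·x₁ - x₂ - 1, 5·x₁^2 - x₁]].
At the point, J = [[12.000, 23.250], [26.000, 9.750]] (det J = -487.500).
Solving J·Δ = −F gives Δ = (-0.656, -0.366).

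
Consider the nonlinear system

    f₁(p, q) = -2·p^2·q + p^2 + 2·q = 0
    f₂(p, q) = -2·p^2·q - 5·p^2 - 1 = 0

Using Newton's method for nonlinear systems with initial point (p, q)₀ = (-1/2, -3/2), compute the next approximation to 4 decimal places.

(2.7500, 8.5000)

At (-1/2, -3/2): F = (-2.0000, -1.5000).
Jacobian J = [[-4·p·q + 2·p, -2·p^2 + 2], [-4·p·q - 10·p, -2·p^2]].
At the point, J = [[-4.0000, 1.5000], [2.0000, -0.5000]] (det J = -1.0000).
Solving J·Δ = −F gives Δ = (3.2500, 10.0000).
Then the next iterate is (p, q)₁ = (2.7500, 8.5000).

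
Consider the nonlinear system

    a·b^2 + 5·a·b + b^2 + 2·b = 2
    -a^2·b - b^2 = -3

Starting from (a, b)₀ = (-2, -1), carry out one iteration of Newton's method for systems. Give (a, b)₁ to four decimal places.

(-0.3750, -1.2500)

At (-2, -1): F = (5.0000, 6.0000).
Jacobian J = [[b^2 + 5·b, 2·a·b + 5·a + 2·b + 2], [-2·a·b, -a^2 - 2·b]].
At the point, J = [[-4.0000, -6.0000], [-4.0000, -2.0000]] (det J = -16.0000).
Solving J·Δ = −F gives Δ = (1.6250, -0.2500).
Then the next iterate is (a, b)₁ = (-0.3750, -1.2500).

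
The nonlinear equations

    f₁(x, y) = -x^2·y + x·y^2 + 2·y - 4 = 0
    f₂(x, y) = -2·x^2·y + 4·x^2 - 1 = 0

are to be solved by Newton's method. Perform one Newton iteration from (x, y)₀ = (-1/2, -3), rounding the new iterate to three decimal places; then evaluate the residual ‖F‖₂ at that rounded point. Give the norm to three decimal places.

4.203

At (-1/2, -3): F = (-13.750, 1.500).
Jacobian J = [[-2·x·y + y^2, -x^2 + 2·x·y + 2], [-4·x·y + 8·x, -2·x^2]].
At the point, J = [[6.000, 4.750], [-10.000, -0.500]] (det J = 44.500).
Solving J·Δ = −F gives Δ = (0.006, 2.888).
Then the next iterate is (x, y)₁ = (-0.494, -0.112).
Re-evaluating at (-0.494, -0.112): F = (-4.20286, 0.03081), so ‖F‖₂ = 4.203.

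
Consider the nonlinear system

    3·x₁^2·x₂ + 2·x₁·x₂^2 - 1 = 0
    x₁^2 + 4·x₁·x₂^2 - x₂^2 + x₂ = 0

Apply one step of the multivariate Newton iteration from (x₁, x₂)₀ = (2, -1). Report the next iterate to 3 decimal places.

At (2, -1): F = (-9.000, 10.000).
Jacobian J = [[6·x₁·x₂ + 2·x₂^2, 3·x₁^2 + 4·x₁·x₂], [2·x₁ + 4·x₂^2, 8·x₁·x₂ - 2·x₂ + 1]].
At the point, J = [[-10.000, 4.000], [8.000, -13.000]] (det J = 98.000).
Solving J·Δ = −F gives Δ = (-0.786, 0.286).
Then the next iterate is (x₁, x₂)₁ = (1.214, -0.714).

(1.214, -0.714)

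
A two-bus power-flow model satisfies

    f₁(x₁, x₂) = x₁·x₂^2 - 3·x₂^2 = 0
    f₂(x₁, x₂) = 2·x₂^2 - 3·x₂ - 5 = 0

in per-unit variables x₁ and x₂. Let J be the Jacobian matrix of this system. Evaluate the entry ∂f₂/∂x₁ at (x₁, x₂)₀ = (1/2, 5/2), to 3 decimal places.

∂f₂/∂x₁ = 0.
At (1/2, 5/2) this is 0.000.

0.000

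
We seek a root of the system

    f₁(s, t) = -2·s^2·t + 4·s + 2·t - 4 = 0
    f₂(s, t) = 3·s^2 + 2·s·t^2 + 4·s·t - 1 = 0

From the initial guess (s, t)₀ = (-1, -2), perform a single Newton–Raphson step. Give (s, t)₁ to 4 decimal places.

At (-1, -2): F = (-8.0000, 2.0000).
Jacobian J = [[-4·s·t + 4, -2·s^2 + 2], [6·s + 2·t^2 + 4·t, 4·s·t + 4·s]].
At the point, J = [[-4.0000, 0.0000], [-6.0000, 4.0000]] (det J = -16.0000).
Solving J·Δ = −F gives Δ = (-2.0000, -3.5000).
Then the next iterate is (s, t)₁ = (-3.0000, -5.5000).

(-3.0000, -5.5000)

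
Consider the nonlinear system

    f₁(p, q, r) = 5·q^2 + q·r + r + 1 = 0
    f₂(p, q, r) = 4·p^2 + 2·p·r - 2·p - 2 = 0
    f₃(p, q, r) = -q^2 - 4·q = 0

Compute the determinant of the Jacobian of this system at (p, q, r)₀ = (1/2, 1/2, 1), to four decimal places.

-30.0000

J = [[0, 10·q + r, q + 1], [8·p + 2·r - 2, 0, 2·p], [0, -2·q - 4, 0]].
At the point, J = [[0.0000, 6.0000, 1.5000], [4.0000, 0.0000, 1.0000], [0.0000, -5.0000, 0.0000]].
det J = -30.0000.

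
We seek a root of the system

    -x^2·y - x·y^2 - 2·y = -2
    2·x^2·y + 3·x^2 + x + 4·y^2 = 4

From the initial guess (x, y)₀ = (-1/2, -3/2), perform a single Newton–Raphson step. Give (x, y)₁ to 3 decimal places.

At (-1/2, -3/2): F = (6.500, 4.500).
Jacobian J = [[-2·x·y - y^2, -x^2 - 2·x·y - 2], [4·x·y + 6·x + 1, 2·x^2 + 8·y]].
At the point, J = [[-3.750, -3.750], [1.000, -11.500]] (det J = 46.875).
Solving J·Δ = −F gives Δ = (1.235, 0.499).
Then the next iterate is (x, y)₁ = (0.735, -1.001).

(0.735, -1.001)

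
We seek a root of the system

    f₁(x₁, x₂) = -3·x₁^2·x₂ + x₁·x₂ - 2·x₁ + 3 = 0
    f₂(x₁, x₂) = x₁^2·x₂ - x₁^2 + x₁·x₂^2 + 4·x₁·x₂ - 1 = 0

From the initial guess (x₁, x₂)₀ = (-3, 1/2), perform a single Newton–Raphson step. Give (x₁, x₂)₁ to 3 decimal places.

At (-3, 1/2): F = (-6.000, -12.250).
Jacobian J = [[-6·x₁·x₂ + x₂ - 2, -3·x₁^2 + x₁], [2·x₁·x₂ - 2·x₁ + x₂^2 + 4·x₂, x₁^2 + 2·x₁·x₂ + 4·x₁]].
At the point, J = [[7.500, -30.000], [5.250, -6.000]] (det J = 112.500).
Solving J·Δ = −F gives Δ = (2.947, 0.537).
Then the next iterate is (x₁, x₂)₁ = (-0.053, 1.037).

(-0.053, 1.037)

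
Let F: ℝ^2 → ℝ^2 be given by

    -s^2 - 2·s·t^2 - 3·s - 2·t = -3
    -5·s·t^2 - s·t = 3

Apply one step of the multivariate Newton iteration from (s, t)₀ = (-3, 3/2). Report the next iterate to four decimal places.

(-3.6364, 0.5966)

At (-3, 3/2): F = (13.5000, 35.2500).
Jacobian J = [[-2·s - 2·t^2 - 3, -4·s·t - 2], [-5·t^2 - t, -10·s·t - s]].
At the point, J = [[-1.5000, 16.0000], [-12.7500, 48.0000]] (det J = 132.0000).
Solving J·Δ = −F gives Δ = (-0.6364, -0.9034).
Then the next iterate is (s, t)₁ = (-3.6364, 0.5966).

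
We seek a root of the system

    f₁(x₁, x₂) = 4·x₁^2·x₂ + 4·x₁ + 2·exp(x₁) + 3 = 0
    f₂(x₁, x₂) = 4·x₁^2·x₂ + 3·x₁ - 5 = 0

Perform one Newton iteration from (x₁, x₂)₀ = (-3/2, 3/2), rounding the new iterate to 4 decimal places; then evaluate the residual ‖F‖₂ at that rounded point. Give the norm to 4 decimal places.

1594.3072

At (-3/2, 3/2): F = (10.946260, 4.0000).
Jacobian J = [[8·x₁·x₂ + 2·exp(x₁) + 4, 4·x₁^2], [8·x₁·x₂ + 3, 4·x₁^2]].
At the point, J = [[-13.553740, 9.0000], [-15.0000, 9.0000]] (det J = 13.016343).
Solving J·Δ = −F gives Δ = (-4.8029, -8.4493).
Then the next iterate is (x₁, x₂)₁ = (-6.3029, -6.9493).
Re-evaluating at (-6.3029, -6.9493): F = (-1126.494749, -1128.195511), so ‖F‖₂ = 1594.3072.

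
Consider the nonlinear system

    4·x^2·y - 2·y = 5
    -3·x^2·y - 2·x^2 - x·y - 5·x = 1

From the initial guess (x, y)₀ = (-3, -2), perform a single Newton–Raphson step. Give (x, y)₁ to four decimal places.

(-1.9060, -1.3974)

At (-3, -2): F = (-73.0000, 44.0000).
Jacobian J = [[8·x·y, 4·x^2 - 2], [-6·x·y - 4·x - y - 5, -3·x^2 - x]].
At the point, J = [[48.0000, 34.0000], [-27.0000, -24.0000]] (det J = -234.0000).
Solving J·Δ = −F gives Δ = (1.0940, 0.6026).
Then the next iterate is (x, y)₁ = (-1.9060, -1.3974).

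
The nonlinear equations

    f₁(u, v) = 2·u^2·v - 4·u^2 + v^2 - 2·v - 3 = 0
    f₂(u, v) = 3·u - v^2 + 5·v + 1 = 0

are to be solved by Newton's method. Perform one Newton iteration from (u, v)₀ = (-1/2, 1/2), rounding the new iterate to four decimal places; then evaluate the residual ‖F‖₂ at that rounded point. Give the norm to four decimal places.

At (-1/2, 1/2): F = (-4.5000, 1.7500).
Jacobian J = [[4·u·v - 8·u, 2·u^2 + 2·v - 2], [3, -2·v + 5]].
At the point, J = [[3.0000, -0.5000], [3.0000, 4.0000]] (det J = 13.5000).
Solving J·Δ = −F gives Δ = (1.2685, -1.3889).
Then the next iterate is (u, v)₁ = (0.7685, -0.8889).
Re-evaluating at (0.7685, -0.8889): F = (-3.844381, -1.929143), so ‖F‖₂ = 4.3013.

4.3013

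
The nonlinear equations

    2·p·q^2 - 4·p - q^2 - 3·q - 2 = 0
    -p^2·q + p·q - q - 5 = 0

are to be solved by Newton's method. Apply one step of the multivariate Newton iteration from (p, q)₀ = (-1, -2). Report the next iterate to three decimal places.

At (-1, -2): F = (-4.000, 1.000).
Jacobian J = [[2·q^2 - 4, 4·p·q - 2·q - 3], [-2·p·q + q, -p^2 + p - 1]].
At the point, J = [[4.000, 9.000], [-6.000, -3.000]] (det J = 42.000).
Solving J·Δ = −F gives Δ = (-0.071, 0.476).
Then the next iterate is (p, q)₁ = (-1.071, -1.524).

(-1.071, -1.524)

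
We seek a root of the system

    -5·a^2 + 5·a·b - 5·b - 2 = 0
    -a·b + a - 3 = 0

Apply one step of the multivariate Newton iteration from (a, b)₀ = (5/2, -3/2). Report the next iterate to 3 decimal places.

(1.110, -1.590)

At (5/2, -3/2): F = (-44.500, 3.250).
Jacobian J = [[-10·a + 5·b, 5·a - 5], [-b + 1, -a]].
At the point, J = [[-32.500, 7.500], [2.500, -2.500]] (det J = 62.500).
Solving J·Δ = −F gives Δ = (-1.390, -0.090).
Then the next iterate is (a, b)₁ = (1.110, -1.590).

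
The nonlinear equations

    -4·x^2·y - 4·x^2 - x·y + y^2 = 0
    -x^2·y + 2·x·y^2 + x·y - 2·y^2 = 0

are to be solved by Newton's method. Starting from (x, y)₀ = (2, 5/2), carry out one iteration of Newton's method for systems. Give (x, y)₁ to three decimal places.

(1.155, 2.091)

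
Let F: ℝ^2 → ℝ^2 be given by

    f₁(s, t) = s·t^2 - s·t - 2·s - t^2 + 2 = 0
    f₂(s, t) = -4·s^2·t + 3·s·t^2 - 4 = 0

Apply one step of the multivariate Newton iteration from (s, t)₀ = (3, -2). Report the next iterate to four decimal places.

(1.8602, -1.5054)

At (3, -2): F = (10.0000, 104.0000).
Jacobian J = [[t^2 - t - 2, 2·s·t - s - 2·t], [-8·s·t + 3·t^2, -4·s^2 + 6·s·t]].
At the point, J = [[4.0000, -11.0000], [60.0000, -72.0000]] (det J = 372.0000).
Solving J·Δ = −F gives Δ = (-1.1398, 0.4946).
Then the next iterate is (s, t)₁ = (1.8602, -1.5054).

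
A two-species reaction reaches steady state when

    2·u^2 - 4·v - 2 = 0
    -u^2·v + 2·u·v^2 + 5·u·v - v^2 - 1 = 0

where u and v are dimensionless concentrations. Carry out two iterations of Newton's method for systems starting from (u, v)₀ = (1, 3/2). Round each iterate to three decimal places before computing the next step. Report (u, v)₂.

(1.190, 0.207)

At (1, 3/2): F = (-6.000, 7.250).
Jacobian J = [[4·u, -4], [-2·u·v + 2·v^2 + 5·v, -u^2 + 4·u·v + 5·u - 2·v]].
At the point, J = [[4.000, -4.000], [9.000, 7.000]] (det J = 64.000).
Solving J·Δ = −F gives Δ = (0.203, -1.297).
Then the next iterate is (u, v)₁ = (1.203, 0.203).
Round to (1.203, 0.203) and repeat: F = (0.08242, -0.01480), J = [[4.812, -4.000], [0.609, 5.13863]].
Δ = (-0.013, 0.004), so (u, v)₂ = (1.190, 0.207).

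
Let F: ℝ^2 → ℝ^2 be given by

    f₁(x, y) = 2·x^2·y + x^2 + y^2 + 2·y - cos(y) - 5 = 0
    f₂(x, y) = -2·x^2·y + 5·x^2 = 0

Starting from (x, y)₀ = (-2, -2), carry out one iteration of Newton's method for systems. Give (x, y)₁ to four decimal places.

(-1.4202, -0.1090)

At (-2, -2): F = (-16.583853, 36.0000).
Jacobian J = [[4·x·y + 2·x, 2·x^2 + 2·y + sin(y) + 2], [-4·x·y + 10·x, -2·x^2]].
At the point, J = [[12.0000, 5.090703], [-36.0000, -8.0000]] (det J = 87.265293).
Solving J·Δ = −F gives Δ = (0.5798, 1.8910).
Then the next iterate is (x, y)₁ = (-1.4202, -0.1090).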